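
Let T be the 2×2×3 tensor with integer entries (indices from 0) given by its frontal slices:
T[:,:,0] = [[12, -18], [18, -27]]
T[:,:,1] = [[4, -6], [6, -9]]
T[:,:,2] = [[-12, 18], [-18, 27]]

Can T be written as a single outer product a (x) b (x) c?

If T = a (x) b (x) c then every fibre of T is a multiple of the corresponding factor, so read the factors off the fibres through the nonzero entry T[0,0,0] = 12.
The mode-1 fibre T[:,0,0] = [12, 18] gives a = (2, 3) (primitive direction); the mode-2 fibre T[0,:,0] = [12, -18] gives b = (2, -3); then c[k] = T[0,0,k] / (a[0]·b[0]) = [12, 4, -12] / 4 = (3, 1, -3).
Expanding (2, 3) (x) (2, -3) (x) (3, 1, -3) reproduces all 12 entries of T, so T = (2, 3) (x) (2, -3) (x) (3, 1, -3) and rank(T) ≤ 1.
Equivalently every frontal slice T[:,:,k] is c[k] times the rank-1 matrix (2, 3) (x) (2, -3). So T has rank 1 (it is nonzero).

Yes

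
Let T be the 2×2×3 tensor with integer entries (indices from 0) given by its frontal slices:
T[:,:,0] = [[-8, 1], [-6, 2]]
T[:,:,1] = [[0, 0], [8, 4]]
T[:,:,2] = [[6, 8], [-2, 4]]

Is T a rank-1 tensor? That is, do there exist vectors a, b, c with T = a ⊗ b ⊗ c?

The mode-3 unfolding of T (rows indexed by k, columns by (i,j) = (0,0), (0,1), (1,0), (1,1)) is [[-8, 1, -6, 2], [0, 0, 8, 4], [6, 8, -2, 4]].
There the 3×3 minor on rows k ∈ {0, 1, 2}, columns (i,j) ∈ {(0,0), (0,1), (1,0)} is det [[-8, 1, -6], [0, 0, 8], [6, 8, -2]] = 560 ≠ 0, so this unfolding has rank ≥ 3; CP rank is at least every unfolding rank, so rank(T) ≥ 3.
In particular rank(T) ≥ 3 > 1, so T is not rank-1.

No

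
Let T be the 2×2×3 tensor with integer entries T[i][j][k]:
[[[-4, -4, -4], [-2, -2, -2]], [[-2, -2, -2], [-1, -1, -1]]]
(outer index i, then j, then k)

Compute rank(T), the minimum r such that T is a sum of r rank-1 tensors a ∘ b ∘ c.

Lower bound: T ≠ 0 (e.g. T[0,0,0] = -4), so rank(T) ≥ 1.
Upper bound: the mode-1 fibre T[:,0,0] = [-4, -2] gives a = (2, 1) (primitive direction); the mode-2 fibre T[0,:,0] = [-4, -2] gives b = (2, 1); then c[k] = T[0,0,k] / (a[0]·b[0]) = [-4, -4, -4] / 4 = (-1, -1, -1).
Expanding (2, 1) ∘ (2, 1) ∘ (-1, -1, -1) reproduces all 12 entries of T, so T = (2, 1) ∘ (2, 1) ∘ (-1, -1, -1) and rank(T) ≤ 1.
These bounds meet, so rank(T) = 1.

1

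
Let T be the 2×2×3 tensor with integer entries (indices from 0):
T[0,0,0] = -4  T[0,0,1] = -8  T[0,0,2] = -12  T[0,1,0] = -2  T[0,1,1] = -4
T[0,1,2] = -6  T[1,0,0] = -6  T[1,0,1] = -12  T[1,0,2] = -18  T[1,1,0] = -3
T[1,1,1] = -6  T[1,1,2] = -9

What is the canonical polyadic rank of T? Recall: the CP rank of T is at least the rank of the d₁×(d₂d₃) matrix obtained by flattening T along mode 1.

1

Lower bound: T ≠ 0 (e.g. T[0,0,0] = -4), so rank(T) ≥ 1.
Upper bound: if T = a ⊗ b ⊗ c then every fibre of T is a multiple of the corresponding factor, so read the factors off the fibres through the nonzero entry T[0,0,0] = -4.
The mode-1 fibre T[:,0,0] = [-4, -6] gives a = (2, 3) (primitive direction); the mode-2 fibre T[0,:,0] = [-4, -2] gives b = (2, 1); then c[k] = T[0,0,k] / (a[0]·b[0]) = [-4, -8, -12] / 4 = (-1, -2, -3).
Expanding (2, 3) ⊗ (2, 1) ⊗ (-1, -2, -3) reproduces all 12 entries of T, so T = (2, 3) ⊗ (2, 1) ⊗ (-1, -2, -3) and rank(T) ≤ 1.
These bounds meet, so rank(T) = 1.
Check entry T[1,1,0] = -3: (3)·(1)·(-1) = -3.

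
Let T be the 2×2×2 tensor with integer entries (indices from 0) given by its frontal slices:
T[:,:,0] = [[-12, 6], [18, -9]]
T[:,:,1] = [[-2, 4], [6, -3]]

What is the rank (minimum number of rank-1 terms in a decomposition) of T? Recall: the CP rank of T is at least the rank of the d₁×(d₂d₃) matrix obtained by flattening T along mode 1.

Lower bound: the mode-3 unfolding of T (rows indexed by k, columns by (i,j) = (0,0), (0,1), (1,0), (1,1)) is [[-12, 6, 18, -9], [-2, 4, 6, -3]].
There the 2×2 minor on rows k ∈ {0, 1}, columns (i,j) ∈ {(0,0), (0,1)} is det [[-12, 6], [-2, 4]] = -36 ≠ 0, so this unfolding has rank ≥ 2; CP rank is at least every unfolding rank, so rank(T) ≥ 2. (Unfolding ranks only ever bound the CP rank from below — rank(T) can be strictly larger than all of them — so the matching upper bound has to come from an explicit 2-term decomposition.)
Upper bound — finding two terms. Write S_k = T[:,:,k] for the frontal slices: S₀ = [[-12, 6], [18, -9]], S₁ = [[-2, 4], [6, -3]].
If T = a₁ ⊗ b₁ ⊗ c₁ + a₂ ⊗ b₂ ⊗ c₂ then each S_k = c₁[k]·a₁b₁ᵀ + c₂[k]·a₂b₂ᵀ. S₀ and S₁ are linearly independent, so a₁b₁ᵀ and a₂b₂ᵀ must span the same plane of matrices: they are the rank-1 matrices of the form x·S₀ + y·S₁.
det(x·S₀ + y·S₁) is −54·xy − 18·y² = (-18)·(y)(3·x + y), vanishing at (x:y) = (1:0) and (1:-3).
M₁ = S₀ = [[-12, 6], [18, -9]] = (-3)·[2, -3][2, -1]ᵀ and M₂ = S₀ − 3·S₁ = [[-6, -6], [0, 0]] = (-6)·[1, 0][1, 1]ᵀ, so take a₁ = [2, -3], b₁ = [2, -1], a₂ = [1, 0], b₂ = [1, 1].
Each slice is an integer combination of E₁ = a₁b₁ᵀ and E₂ = a₂b₂ᵀ: S₀ = −3·E₁, S₁ = −E₁ + 2·E₂; reading off coefficients, c₁ = [-3, -1] and c₂ = [0, 2].
Hence T = [2, -3] ⊗ [2, -1] ⊗ [-3, -1] + [1, 0] ⊗ [1, 1] ⊗ [0, 2], so rank(T) ≤ 2.
These bounds meet, so rank(T) = 2.
Check entry T[1,0,1] = 6: (-3)·(2)·(-1) + (0)·(1)·(2) = 6.

2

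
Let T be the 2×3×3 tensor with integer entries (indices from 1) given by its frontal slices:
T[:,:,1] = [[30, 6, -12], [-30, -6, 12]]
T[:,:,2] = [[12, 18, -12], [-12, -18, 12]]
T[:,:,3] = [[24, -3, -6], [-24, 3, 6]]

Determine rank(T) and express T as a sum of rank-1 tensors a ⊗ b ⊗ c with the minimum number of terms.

Lower bound: in the mode-2 unfolding of T (rows indexed by j, columns by (i,k)) the 2×2 minor on rows j ∈ {1, 2}, columns (i,k) ∈ {(1,1), (1,2)} is det [[30, 12], [6, 18]] = 468 ≠ 0, so that unfolding has rank ≥ 2 and hence rank(T) ≥ 2 (CP rank is at least every unfolding rank, though it can be larger).
Upper bound: T[i,:,:] = a[i]·M for every slice, with a = (1, -1) and M = [[30, 12, 24], [6, 18, -3], [-12, -12, -6]] (rows j, columns k).
The columns of M satisfy (column 2) = 2·(column 1) − 2·(column 3), so splitting by columns, M = (30, 6, -12)(1, 2, 0)ᵀ + (24, -3, -6)(0, -2, 1)ᵀ.
Hence T = (1, -1) ⊗ (30, 6, -12) ⊗ (1, 2, 0) + (1, -1) ⊗ (24, -3, -6) ⊗ (0, -2, 1), so rank(T) ≤ 2.
These bounds meet, so rank(T) = 2.

rank(T) = 2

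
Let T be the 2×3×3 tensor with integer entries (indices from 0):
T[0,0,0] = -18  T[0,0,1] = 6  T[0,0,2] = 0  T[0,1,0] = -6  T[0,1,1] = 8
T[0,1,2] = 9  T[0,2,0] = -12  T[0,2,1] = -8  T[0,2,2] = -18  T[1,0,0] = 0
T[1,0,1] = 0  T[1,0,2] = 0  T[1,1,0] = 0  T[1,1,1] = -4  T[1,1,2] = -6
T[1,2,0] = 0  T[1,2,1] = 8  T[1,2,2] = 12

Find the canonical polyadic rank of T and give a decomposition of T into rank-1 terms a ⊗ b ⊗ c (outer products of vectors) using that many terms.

Lower bound: in the mode-1 unfolding of T (rows indexed by i, columns by (j,k)) the 2×2 minor on rows i ∈ {0, 1}, columns (j,k) ∈ {(0,0), (1,1)} is det [[-18, 8], [0, -4]] = 72 ≠ 0, so that unfolding has rank ≥ 2 and hence rank(T) ≥ 2 (CP rank is at least every unfolding rank, though it can be larger).
Upper bound: with S_k = T[:,:,k], the two rank-1 terms a₁b₁ᵀ, a₂b₂ᵀ are the rank-1 members of the pencil x·S₀ + y·S₁.
The 2×2 minor of x·S₀ + y·S₁ on rows {0,1}, columns {0,1} is 72·xy − 24·y² = 24·(3·x − y)(y), vanishing at (x:y) = (1:3) and (1:0).
M₁ = S₀ + 3·S₁ = [[0, 18, -36], [0, -12, 24]] = 6·[3, -2][0, 1, -2]ᵀ and M₂ = S₀ = [[-18, -6, -12], [0, 0, 0]] = (-6)·[1, 0][3, 1, 2]ᵀ, so take a₁ = [3, -2], b₁ = [0, 1, -2], a₂ = [1, 0], b₂ = [3, 1, 2].
Each slice is an integer combination of E₁ = a₁b₁ᵀ and E₂ = a₂b₂ᵀ: S₀ = −6·E₂, S₁ = 2·E₁ + 2·E₂, S₂ = 3·E₁; reading off coefficients, c₁ = [0, 2, 3] and c₂ = [-6, 2, 0].
Hence T = [3, -2] ⊗ [0, 1, -2] ⊗ [0, 2, 3] + [1, 0] ⊗ [3, 1, 2] ⊗ [-6, 2, 0], so rank(T) ≤ 2.
These bounds meet, so rank(T) = 2.

rank(T) = 2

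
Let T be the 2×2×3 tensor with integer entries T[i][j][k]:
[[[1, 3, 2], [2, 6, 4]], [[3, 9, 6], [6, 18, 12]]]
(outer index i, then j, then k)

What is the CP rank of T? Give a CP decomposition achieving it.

rank(T) = 1

Lower bound: T ≠ 0 (e.g. T[0,0,0] = 1), so rank(T) ≥ 1.
Upper bound: if T = a ⊗ b ⊗ c then every fibre of T is a multiple of the corresponding factor, so read the factors off the fibres through the nonzero entry T[0,0,0] = 1.
The mode-1 fibre T[:,0,0] = [1, 3] gives a = [1, 3] (primitive direction); the mode-2 fibre T[0,:,0] = [1, 2] gives b = [1, 2]; then c[k] = T[0,0,k] / (a[0]·b[0]) = [1, 3, 2] / 1 = [1, 3, 2].
Expanding [1, 3] ⊗ [1, 2] ⊗ [1, 3, 2] reproduces all 12 entries of T, so T = [1, 3] ⊗ [1, 2] ⊗ [1, 3, 2] and rank(T) ≤ 1.
These bounds meet, so rank(T) = 1.
Check entry T[1,1,1] = 18: (3)·(2)·(3) = 18.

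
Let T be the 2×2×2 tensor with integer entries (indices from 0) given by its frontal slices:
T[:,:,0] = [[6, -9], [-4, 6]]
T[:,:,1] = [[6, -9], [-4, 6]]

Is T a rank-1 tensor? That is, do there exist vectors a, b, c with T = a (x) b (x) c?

The mode-1 fibre T[:,0,0] = [6, -4] gives a = [3, -2] (primitive direction); the mode-2 fibre T[0,:,0] = [6, -9] gives b = [2, -3]; then c[k] = T[0,0,k] / (a[0]·b[0]) = [6, 6] / 6 = [1, 1].
Expanding [3, -2] (x) [2, -3] (x) [1, 1] reproduces all 8 entries of T, so T = [3, -2] (x) [2, -3] (x) [1, 1] and rank(T) ≤ 1.
Equivalently every frontal slice T[:,:,k] is c[k] times the rank-1 matrix [3, -2] (x) [2, -3]. So T has rank 1 (it is nonzero).

Yes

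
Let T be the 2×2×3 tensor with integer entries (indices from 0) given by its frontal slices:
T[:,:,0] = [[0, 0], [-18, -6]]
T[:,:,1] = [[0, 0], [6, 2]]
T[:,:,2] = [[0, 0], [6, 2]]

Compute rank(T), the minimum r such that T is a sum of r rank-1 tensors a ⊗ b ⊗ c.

Lower bound: T ≠ 0 (e.g. T[1,0,0] = -18), so rank(T) ≥ 1.
Upper bound: if T = a ⊗ b ⊗ c then every fibre of T is a multiple of the corresponding factor, so read the factors off the fibres through the nonzero entry T[1,0,0] = -18.
The mode-1 fibre T[:,0,0] = [0, -18] gives a = [0, 1] (primitive direction); the mode-2 fibre T[1,:,0] = [-18, -6] gives b = [3, 1]; then c[k] = T[1,0,k] / (a[1]·b[0]) = [-18, 6, 6] / 3 = [-6, 2, 2].
Expanding [0, 1] ⊗ [3, 1] ⊗ [-6, 2, 2] reproduces all 12 entries of T, so T = [0, 1] ⊗ [3, 1] ⊗ [-6, 2, 2] and rank(T) ≤ 1.
These bounds meet, so rank(T) = 1.
Check entry T[0,0,0] = 0: (0)·(3)·(-6) = 0.

1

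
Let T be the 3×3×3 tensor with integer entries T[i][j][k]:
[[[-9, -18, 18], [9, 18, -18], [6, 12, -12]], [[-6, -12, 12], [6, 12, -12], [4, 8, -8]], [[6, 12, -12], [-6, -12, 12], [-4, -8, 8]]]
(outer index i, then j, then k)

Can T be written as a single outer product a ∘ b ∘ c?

Yes

If T = a ∘ b ∘ c then every fibre of T is a multiple of the corresponding factor, so read the factors off the fibres through the nonzero entry T[0,0,0] = -9.
The mode-1 fibre T[:,0,0] = [-9, -6, 6] gives a = [3, 2, -2] (primitive direction); the mode-2 fibre T[0,:,0] = [-9, 9, 6] gives b = [3, -3, -2]; then c[k] = T[0,0,k] / (a[0]·b[0]) = [-9, -18, 18] / 9 = [-1, -2, 2].
Expanding [3, 2, -2] ∘ [3, -3, -2] ∘ [-1, -2, 2] reproduces all 27 entries of T, so T = [3, 2, -2] ∘ [3, -3, -2] ∘ [-1, -2, 2] and rank(T) ≤ 1.
Equivalently every frontal slice T[:,:,k] is c[k] times the rank-1 matrix [3, 2, -2] ∘ [3, -3, -2]. So T has rank 1 (it is nonzero).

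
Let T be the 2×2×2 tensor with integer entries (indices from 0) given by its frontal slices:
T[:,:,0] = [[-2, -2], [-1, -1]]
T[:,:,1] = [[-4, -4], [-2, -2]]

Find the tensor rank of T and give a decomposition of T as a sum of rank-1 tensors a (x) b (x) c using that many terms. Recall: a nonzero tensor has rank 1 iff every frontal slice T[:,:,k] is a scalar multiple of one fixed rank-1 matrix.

rank(T) = 1

Lower bound: T ≠ 0 (e.g. T[0,0,0] = -2), so rank(T) ≥ 1.
Upper bound: if T = a (x) b (x) c then every fibre of T is a multiple of the corresponding factor, so read the factors off the fibres through the nonzero entry T[0,0,0] = -2.
The mode-1 fibre T[:,0,0] = [-2, -1] gives a = (2, 1) (primitive direction); the mode-2 fibre T[0,:,0] = [-2, -2] gives b = (1, 1); then c[k] = T[0,0,k] / (a[0]·b[0]) = [-2, -4] / 2 = (-1, -2).
Expanding (2, 1) (x) (1, 1) (x) (-1, -2) reproduces all 8 entries of T, so T = (2, 1) (x) (1, 1) (x) (-1, -2) and rank(T) ≤ 1.
These bounds meet, so rank(T) = 1.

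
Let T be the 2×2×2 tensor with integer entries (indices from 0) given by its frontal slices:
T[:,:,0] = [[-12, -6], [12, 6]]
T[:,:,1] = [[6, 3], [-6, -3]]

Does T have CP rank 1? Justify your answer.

If T = a ⊗ b ⊗ c then every fibre of T is a multiple of the corresponding factor, so read the factors off the fibres through the nonzero entry T[0,0,0] = -12.
The mode-1 fibre T[:,0,0] = [-12, 12] gives a = [1, -1] (primitive direction); the mode-2 fibre T[0,:,0] = [-12, -6] gives b = [2, 1]; then c[k] = T[0,0,k] / (a[0]·b[0]) = [-12, 6] / 2 = [-6, 3].
Expanding [1, -1] ⊗ [2, 1] ⊗ [-6, 3] reproduces all 8 entries of T, so T = [1, -1] ⊗ [2, 1] ⊗ [-6, 3] and rank(T) ≤ 1.
Equivalently every frontal slice T[:,:,k] is c[k] times the rank-1 matrix [1, -1] ⊗ [2, 1]. So T has rank 1 (it is nonzero).

Yes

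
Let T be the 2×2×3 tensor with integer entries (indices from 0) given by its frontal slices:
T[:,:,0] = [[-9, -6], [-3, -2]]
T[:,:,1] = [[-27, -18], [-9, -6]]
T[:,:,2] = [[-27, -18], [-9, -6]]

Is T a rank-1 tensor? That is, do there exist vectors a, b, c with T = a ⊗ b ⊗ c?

Yes

If T = a ⊗ b ⊗ c then every fibre of T is a multiple of the corresponding factor, so read the factors off the fibres through the nonzero entry T[0,0,0] = -9.
The mode-1 fibre T[:,0,0] = [-9, -3] gives a = (3, 1) (primitive direction); the mode-2 fibre T[0,:,0] = [-9, -6] gives b = (3, 2); then c[k] = T[0,0,k] / (a[0]·b[0]) = [-9, -27, -27] / 9 = (-1, -3, -3).
Expanding (3, 1) ⊗ (3, 2) ⊗ (-1, -3, -3) reproduces all 12 entries of T, so T = (3, 1) ⊗ (3, 2) ⊗ (-1, -3, -3) and rank(T) ≤ 1.
Equivalently every frontal slice T[:,:,k] is c[k] times the rank-1 matrix (3, 1) ⊗ (3, 2). So T has rank 1 (it is nonzero).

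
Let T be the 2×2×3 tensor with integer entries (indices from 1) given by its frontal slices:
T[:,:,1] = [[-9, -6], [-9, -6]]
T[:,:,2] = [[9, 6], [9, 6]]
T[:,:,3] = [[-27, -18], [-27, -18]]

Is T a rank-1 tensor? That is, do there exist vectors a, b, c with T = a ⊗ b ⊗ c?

Yes

If T = a ⊗ b ⊗ c then every fibre of T is a multiple of the corresponding factor, so read the factors off the fibres through the nonzero entry T[1,1,1] = -9.
The mode-1 fibre T[:,1,1] = [-9, -9] gives a = [1, 1] (primitive direction); the mode-2 fibre T[1,:,1] = [-9, -6] gives b = [3, 2]; then c[k] = T[1,1,k] / (a[1]·b[1]) = [-9, 9, -27] / 3 = [-3, 3, -9].
Expanding [1, 1] ⊗ [3, 2] ⊗ [-3, 3, -9] reproduces all 12 entries of T, so T = [1, 1] ⊗ [3, 2] ⊗ [-3, 3, -9] and rank(T) ≤ 1.
Equivalently every frontal slice T[:,:,k] is c[k] times the rank-1 matrix [1, 1] ⊗ [3, 2]. So T has rank 1 (it is nonzero).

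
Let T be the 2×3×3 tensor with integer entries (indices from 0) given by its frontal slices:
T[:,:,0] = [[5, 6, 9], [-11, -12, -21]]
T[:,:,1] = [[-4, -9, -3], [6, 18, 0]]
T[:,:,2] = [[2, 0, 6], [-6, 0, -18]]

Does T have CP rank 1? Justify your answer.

The mode-3 unfolding of T (rows indexed by k, columns by (i,j) = (0,0), (0,1), (0,2), (1,0), (1,1), (1,2)) is [[5, 6, 9, -11, -12, -21], [-4, -9, -3, 6, 18, 0], [2, 0, 6, -6, 0, -18]].
There the 2×2 minor on rows k ∈ {0, 1}, columns (i,j) ∈ {(0,0), (0,1)} is det [[5, 6], [-4, -9]] = -21 ≠ 0, so this unfolding has rank ≥ 2; CP rank is at least every unfolding rank, so rank(T) ≥ 2.
In particular rank(T) ≥ 2 > 1, so T is not rank-1.

No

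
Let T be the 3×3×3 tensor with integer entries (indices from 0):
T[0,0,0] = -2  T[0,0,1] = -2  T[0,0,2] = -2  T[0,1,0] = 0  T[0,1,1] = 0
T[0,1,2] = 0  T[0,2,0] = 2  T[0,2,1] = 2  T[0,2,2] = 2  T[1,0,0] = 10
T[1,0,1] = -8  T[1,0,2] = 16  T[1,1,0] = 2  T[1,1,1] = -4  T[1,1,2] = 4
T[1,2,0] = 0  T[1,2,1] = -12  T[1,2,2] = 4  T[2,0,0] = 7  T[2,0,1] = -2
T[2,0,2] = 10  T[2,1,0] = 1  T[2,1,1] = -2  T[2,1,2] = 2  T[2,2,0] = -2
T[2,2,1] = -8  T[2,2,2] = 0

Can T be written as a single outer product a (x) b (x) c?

The mode-3 unfolding of T (rows indexed by k, columns by (i,j) = (0,0), (0,1), (0,2), (1,0), (1,1), (1,2), (2,0), (2,1), (2,2)) is [[-2, 0, 2, 10, 2, 0, 7, 1, -2], [-2, 0, 2, -8, -4, -12, -2, -2, -8], [-2, 0, 2, 16, 4, 4, 10, 2, 0]].
There the 2×2 minor on rows k ∈ {0, 1}, columns (i,j) ∈ {(0,0), (1,0)} is det [[-2, 10], [-2, -8]] = 36 ≠ 0, so this unfolding has rank ≥ 2; CP rank is at least every unfolding rank, so rank(T) ≥ 2.
In particular rank(T) ≥ 2 > 1, so T is not rank-1.

No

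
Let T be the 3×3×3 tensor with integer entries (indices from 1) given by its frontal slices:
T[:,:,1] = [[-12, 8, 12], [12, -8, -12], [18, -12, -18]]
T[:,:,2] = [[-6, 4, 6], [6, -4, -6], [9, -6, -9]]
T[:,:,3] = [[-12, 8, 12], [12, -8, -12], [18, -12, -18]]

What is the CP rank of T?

Lower bound: T ≠ 0 (e.g. T[1,1,1] = -12), so rank(T) ≥ 1.
Upper bound: if T = a ⊗ b ⊗ c then every fibre of T is a multiple of the corresponding factor, so read the factors off the fibres through the nonzero entry T[1,1,1] = -12.
The mode-1 fibre T[:,1,1] = [-12, 12, 18] gives a = [2, -2, -3] (primitive direction); the mode-2 fibre T[1,:,1] = [-12, 8, 12] gives b = [3, -2, -3]; then c[k] = T[1,1,k] / (a[1]·b[1]) = [-12, -6, -12] / 6 = [-2, -1, -2].
Expanding [2, -2, -3] ⊗ [3, -2, -3] ⊗ [-2, -1, -2] reproduces all 27 entries of T, so T = [2, -2, -3] ⊗ [3, -2, -3] ⊗ [-2, -1, -2] and rank(T) ≤ 1.
These bounds meet, so rank(T) = 1.

1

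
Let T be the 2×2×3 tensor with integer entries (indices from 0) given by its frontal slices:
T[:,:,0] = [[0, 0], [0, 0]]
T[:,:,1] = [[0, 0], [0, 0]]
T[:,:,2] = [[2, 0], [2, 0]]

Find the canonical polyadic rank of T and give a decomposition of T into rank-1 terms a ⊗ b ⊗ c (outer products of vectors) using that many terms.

rank(T) = 1

Lower bound: T ≠ 0 (e.g. T[0,0,2] = 2), so rank(T) ≥ 1.
Upper bound: the mode-1 fibre T[:,0,2] = [2, 2] gives a = [1, 1] (primitive direction); the mode-2 fibre T[0,:,2] = [2, 0] gives b = [1, 0]; then c[k] = T[0,0,k] / (a[0]·b[0]) = [0, 0, 2] / 1 = [0, 0, 2].
Expanding [1, 1] ⊗ [1, 0] ⊗ [0, 0, 2] reproduces all 12 entries of T, so T = [1, 1] ⊗ [1, 0] ⊗ [0, 0, 2] and rank(T) ≤ 1.
These bounds meet, so rank(T) = 1.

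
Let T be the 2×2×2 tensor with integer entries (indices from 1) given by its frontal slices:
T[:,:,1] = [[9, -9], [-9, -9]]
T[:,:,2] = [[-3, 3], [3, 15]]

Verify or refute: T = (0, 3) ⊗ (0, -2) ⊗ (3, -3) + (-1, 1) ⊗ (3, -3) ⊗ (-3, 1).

Reconstruct entrywise from the claimed factors. For example, T[1,2,2] = 3 and Σₗ aₗ[1]bₗ[2]cₗ[2] = (0)·(-2)·(-3) + (-1)·(-3)·(1) = 3; checking all 8 entries, every one matches. The claim holds.

Yes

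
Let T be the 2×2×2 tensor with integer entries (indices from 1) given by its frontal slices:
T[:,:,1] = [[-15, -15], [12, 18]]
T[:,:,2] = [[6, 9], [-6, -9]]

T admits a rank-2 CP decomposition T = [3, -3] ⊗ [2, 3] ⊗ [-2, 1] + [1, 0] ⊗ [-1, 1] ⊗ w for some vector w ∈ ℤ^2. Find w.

w = [3, 0]

Subtract the known terms from T to get the rank-1 residual R = [1, 0] ⊗ [-1, 1] ⊗ w, so R[i,j,k] = a[i]·b[j]·w[k]. Pick indices with nonzero a[1]·b[1] = (1)·(-1) = -1. Only the fibre through (1,1,·) is needed: R[1,1,:] = T[1,1,:] − Σₗ aₗ[1]bₗ[1]cₗ = [-15, 6] − (3)·(2)·[-2, 1] = [-3, 0]. Then w[k] = R[1,1,k] / -1 for each k, giving w = [-3, 0] / -1 = [3, 0].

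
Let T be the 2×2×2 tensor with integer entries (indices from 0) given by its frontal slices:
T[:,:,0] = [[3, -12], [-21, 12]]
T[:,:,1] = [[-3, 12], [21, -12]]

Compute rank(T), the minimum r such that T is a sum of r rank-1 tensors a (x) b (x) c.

Lower bound: the mode-2 unfolding of T (rows indexed by j, columns by (i,k) = (0,0), (0,1), (1,0), (1,1)) is [[3, -3, -21, 21], [-12, 12, 12, -12]].
There the 2×2 minor on rows j ∈ {0, 1}, columns (i,k) ∈ {(0,0), (1,0)} is det [[3, -21], [-12, 12]] = -216 ≠ 0, so this unfolding has rank ≥ 2; CP rank is at least every unfolding rank, so rank(T) ≥ 2. (This is only a lower bound: in general the CP rank may exceed every unfolding rank, so we still need to exhibit 2 rank-1 terms summing to T.)
Upper bound — finding two terms. Every mode-3 slice of T is a multiple of one matrix: T[:,:,k] = c[k]·M with c = [1, -1] and M = [[3, -12], [-21, 12]] (rows indexed by i, columns by j). So it suffices to write M as a sum of two rank-1 matrices.
Splitting M by its rows (i = 0, 1), M = [1, 0][3, -12]ᵀ + [0, 1][-21, 12]ᵀ.
Hence T = [1, 0] (x) [3, -12] (x) [1, -1] + [0, 1] (x) [-21, 12] (x) [1, -1], so rank(T) ≤ 2.
These bounds meet, so rank(T) = 2.

2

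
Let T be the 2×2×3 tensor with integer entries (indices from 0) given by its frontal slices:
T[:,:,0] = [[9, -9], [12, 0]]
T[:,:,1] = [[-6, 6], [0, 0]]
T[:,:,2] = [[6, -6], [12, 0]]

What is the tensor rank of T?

2

Lower bound: the mode-2 unfolding of T (rows indexed by j, columns by (i,k) = (0,0), (0,1), (0,2), (1,0), (1,1), (1,2)) is [[9, -6, 6, 12, 0, 12], [-9, 6, -6, 0, 0, 0]].
There the 2×2 minor on rows j ∈ {0, 1}, columns (i,k) ∈ {(0,0), (1,0)} is det [[9, 12], [-9, 0]] = 108 ≠ 0, so this unfolding has rank ≥ 2; CP rank is at least every unfolding rank, so rank(T) ≥ 2. (This is only a lower bound: in general the CP rank may exceed every unfolding rank, so we still need to exhibit 2 rank-1 terms summing to T.)
Upper bound — finding two terms. Write S_k = T[:,:,k] for the frontal slices: S₀ = [[9, -9], [12, 0]], S₁ = [[-6, 6], [0, 0]], S₂ = [[6, -6], [12, 0]].
If T = a₁ (x) b₁ (x) c₁ + a₂ (x) b₂ (x) c₂ then each S_k = c₁[k]·a₁b₁ᵀ + c₂[k]·a₂b₂ᵀ. S₀ and S₁ are linearly independent, so a₁b₁ᵀ and a₂b₂ᵀ must span the same plane of matrices: they are the rank-1 matrices of the form x·S₀ + y·S₁.
det(x·S₀ + y·S₁) is 108·x² − 72·xy = 36·(3·x − 2·y)(x), vanishing at (x:y) = (2:3) and (0:1).
M₁ = 2·S₀ + 3·S₁ = [[0, 0], [24, 0]] = 24·(0, 1)(1, 0)ᵀ and M₂ = S₁ = [[-6, 6], [0, 0]] = (-6)·(1, 0)(1, -1)ᵀ, so take a₁ = (0, 1), b₁ = (1, 0), a₂ = (1, 0), b₂ = (1, -1).
Each slice is an integer combination of E₁ = a₁b₁ᵀ and E₂ = a₂b₂ᵀ: S₀ = 12·E₁ + 9·E₂, S₁ = −6·E₂, S₂ = 12·E₁ + 6·E₂; reading off coefficients, c₁ = (12, 0, 12) and c₂ = (9, -6, 6).
Hence T = (0, 1) (x) (1, 0) (x) (12, 0, 12) + (1, 0) (x) (1, -1) (x) (9, -6, 6), so rank(T) ≤ 2.
These bounds meet, so rank(T) = 2.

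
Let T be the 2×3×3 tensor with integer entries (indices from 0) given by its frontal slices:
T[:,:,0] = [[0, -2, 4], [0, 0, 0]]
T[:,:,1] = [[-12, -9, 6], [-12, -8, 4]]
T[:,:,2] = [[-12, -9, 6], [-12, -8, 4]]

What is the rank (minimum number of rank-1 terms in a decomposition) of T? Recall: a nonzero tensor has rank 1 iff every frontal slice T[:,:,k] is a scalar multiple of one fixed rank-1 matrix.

2

Lower bound: the mode-2 unfolding of T (rows indexed by j, columns by (i,k) = (0,0), (0,1), (0,2), (1,0), (1,1), (1,2)) is [[0, -12, -12, 0, -12, -12], [-2, -9, -9, 0, -8, -8], [4, 6, 6, 0, 4, 4]].
There the 2×2 minor on rows j ∈ {0, 1}, columns (i,k) ∈ {(0,0), (0,1)} is det [[0, -12], [-2, -9]] = -24 ≠ 0, so this unfolding has rank ≥ 2; CP rank is at least every unfolding rank, so rank(T) ≥ 2. (This is only a lower bound: in general the CP rank may exceed every unfolding rank, so we still need to exhibit 2 rank-1 terms summing to T.)
Upper bound — finding two terms. Write S_k = T[:,:,k] for the frontal slices: S₀ = [[0, -2, 4], [0, 0, 0]], S₁ = [[-12, -9, 6], [-12, -8, 4]], S₂ = [[-12, -9, 6], [-12, -8, 4]].
If T = a₁ ⊗ b₁ ⊗ c₁ + a₂ ⊗ b₂ ⊗ c₂ then each S_k = c₁[k]·a₁b₁ᵀ + c₂[k]·a₂b₂ᵀ. S₀ and S₁ are linearly independent, so a₁b₁ᵀ and a₂b₂ᵀ must span the same plane of matrices: they are the rank-1 matrices of the form x·S₀ + y·S₁.
The 2×2 minor of x·S₀ + y·S₁ on rows {0,1}, columns {0,1} is −24·xy − 12·y² = (-12)·(y)(2·x + y), vanishing at (x:y) = (1:0) and (1:-2).
M₁ = S₀ = [[0, -2, 4], [0, 0, 0]] = (-2)·[1, 0][0, 1, -2]ᵀ and M₂ = S₀ − 2·S₁ = [[24, 16, -8], [24, 16, -8]] = 8·[1, 1][3, 2, -1]ᵀ, so take a₁ = [1, 0], b₁ = [0, 1, -2], a₂ = [1, 1], b₂ = [3, 2, -1].
Each slice is an integer combination of E₁ = a₁b₁ᵀ and E₂ = a₂b₂ᵀ: S₀ = −2·E₁, S₁ = −E₁ − 4·E₂, S₂ = −E₁ − 4·E₂; reading off coefficients, c₁ = [-2, -1, -1] and c₂ = [0, -4, -4].
Hence T = [1, 0] ⊗ [0, 1, -2] ⊗ [-2, -1, -1] + [1, 1] ⊗ [3, 2, -1] ⊗ [0, -4, -4], so rank(T) ≤ 2.
These bounds meet, so rank(T) = 2.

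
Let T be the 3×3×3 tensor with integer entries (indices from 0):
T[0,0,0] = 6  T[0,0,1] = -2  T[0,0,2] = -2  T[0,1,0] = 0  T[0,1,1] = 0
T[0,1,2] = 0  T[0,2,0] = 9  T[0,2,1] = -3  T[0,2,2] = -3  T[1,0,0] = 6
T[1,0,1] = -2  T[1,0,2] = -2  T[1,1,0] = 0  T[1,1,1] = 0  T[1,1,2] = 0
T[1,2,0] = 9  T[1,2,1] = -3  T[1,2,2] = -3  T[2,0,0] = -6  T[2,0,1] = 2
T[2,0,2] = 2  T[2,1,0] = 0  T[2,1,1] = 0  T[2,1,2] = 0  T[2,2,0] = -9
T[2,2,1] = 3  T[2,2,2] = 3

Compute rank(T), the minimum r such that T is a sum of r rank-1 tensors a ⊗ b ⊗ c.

1

Lower bound: T ≠ 0 (e.g. T[0,0,0] = 6), so rank(T) ≥ 1.
Upper bound: if T = a ⊗ b ⊗ c then every fibre of T is a multiple of the corresponding factor, so read the factors off the fibres through the nonzero entry T[0,0,0] = 6.
The mode-1 fibre T[:,0,0] = [6, 6, -6] gives a = (1, 1, -1) (primitive direction); the mode-2 fibre T[0,:,0] = [6, 0, 9] gives b = (2, 0, 3); then c[k] = T[0,0,k] / (a[0]·b[0]) = [6, -2, -2] / 2 = (3, -1, -1).
Expanding (1, 1, -1) ⊗ (2, 0, 3) ⊗ (3, -1, -1) reproduces all 27 entries of T, so T = (1, 1, -1) ⊗ (2, 0, 3) ⊗ (3, -1, -1) and rank(T) ≤ 1.
These bounds meet, so rank(T) = 1.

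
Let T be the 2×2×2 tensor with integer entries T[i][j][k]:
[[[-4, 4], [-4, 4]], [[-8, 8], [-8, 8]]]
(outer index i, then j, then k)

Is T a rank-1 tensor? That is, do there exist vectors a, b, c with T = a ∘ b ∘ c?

Yes

The mode-1 fibre T[:,0,0] = [-4, -8] gives a = (1, 2) (primitive direction); the mode-2 fibre T[0,:,0] = [-4, -4] gives b = (1, 1); then c[k] = T[0,0,k] / (a[0]·b[0]) = [-4, 4] / 1 = (-4, 4).
Expanding (1, 2) ∘ (1, 1) ∘ (-4, 4) reproduces all 8 entries of T, so T = (1, 2) ∘ (1, 1) ∘ (-4, 4) and rank(T) ≤ 1.
Equivalently every frontal slice T[:,:,k] is c[k] times the rank-1 matrix (1, 2) ∘ (1, 1). So T has rank 1 (it is nonzero).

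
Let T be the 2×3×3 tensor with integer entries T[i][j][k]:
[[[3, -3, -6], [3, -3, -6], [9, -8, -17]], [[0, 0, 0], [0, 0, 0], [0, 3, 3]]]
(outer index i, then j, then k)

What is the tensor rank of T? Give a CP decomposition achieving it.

Lower bound: the mode-3 unfolding of T (rows indexed by k, columns by (i,j) = (0,0), (0,1), (0,2), (1,0), (1,1), (1,2)) is [[3, 3, 9, 0, 0, 0], [-3, -3, -8, 0, 0, 3], [-6, -6, -17, 0, 0, 3]].
There the 2×2 minor on rows k ∈ {0, 1}, columns (i,j) ∈ {(0,0), (0,2)} is det [[3, 9], [-3, -8]] = 3 ≠ 0, so this unfolding has rank ≥ 2; CP rank is at least every unfolding rank, so rank(T) ≥ 2. (This is only a lower bound: in general the CP rank may exceed every unfolding rank, so we still need to exhibit 2 rank-1 terms summing to T.)
Upper bound — finding two terms. Write S_k = T[:,:,k] for the frontal slices: S₀ = [[3, 3, 9], [0, 0, 0]], S₁ = [[-3, -3, -8], [0, 0, 3]], S₂ = [[-6, -6, -17], [0, 0, 3]].
If T = a₁ (x) b₁ (x) c₁ + a₂ (x) b₂ (x) c₂ then each S_k = c₁[k]·a₁b₁ᵀ + c₂[k]·a₂b₂ᵀ. S₀ and S₁ are linearly independent, so a₁b₁ᵀ and a₂b₂ᵀ must span the same plane of matrices: they are the rank-1 matrices of the form x·S₀ + y·S₁.
The 2×2 minor of x·S₀ + y·S₁ on rows {0,1}, columns {0,2} is 9·xy − 9·y² = 9·(x − y)(y), vanishing at (x:y) = (1:1) and (1:0).
M₁ = S₀ + S₁ = [[0, 0, 1], [0, 0, 3]] = [1, 3][0, 0, 1]ᵀ and M₂ = S₀ = [[3, 3, 9], [0, 0, 0]] = 3·[1, 0][1, 1, 3]ᵀ, so take a₁ = [1, 3], b₁ = [0, 0, 1], a₂ = [1, 0], b₂ = [1, 1, 3].
Each slice is an integer combination of E₁ = a₁b₁ᵀ and E₂ = a₂b₂ᵀ: S₀ = 3·E₂, S₁ = E₁ − 3·E₂, S₂ = E₁ − 6·E₂; reading off coefficients, c₁ = [0, 1, 1] and c₂ = [3, -3, -6].
Hence T = [1, 3] (x) [0, 0, 1] (x) [0, 1, 1] + [1, 0] (x) [1, 1, 3] (x) [3, -3, -6], so rank(T) ≤ 2.
These bounds meet, so rank(T) = 2.

rank(T) = 2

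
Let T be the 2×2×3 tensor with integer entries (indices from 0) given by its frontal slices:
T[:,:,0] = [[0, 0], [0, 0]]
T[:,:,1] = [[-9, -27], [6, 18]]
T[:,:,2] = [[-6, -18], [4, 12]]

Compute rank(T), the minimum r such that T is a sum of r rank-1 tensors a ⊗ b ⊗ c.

1

Lower bound: T ≠ 0 (e.g. T[0,0,1] = -9), so rank(T) ≥ 1.
Upper bound: if T = a ⊗ b ⊗ c then every fibre of T is a multiple of the corresponding factor, so read the factors off the fibres through the nonzero entry T[0,0,1] = -9.
The mode-1 fibre T[:,0,1] = [-9, 6] gives a = [3, -2] (primitive direction); the mode-2 fibre T[0,:,1] = [-9, -27] gives b = [1, 3]; then c[k] = T[0,0,k] / (a[0]·b[0]) = [0, -9, -6] / 3 = [0, -3, -2].
Expanding [3, -2] ⊗ [1, 3] ⊗ [0, -3, -2] reproduces all 12 entries of T, so T = [3, -2] ⊗ [1, 3] ⊗ [0, -3, -2] and rank(T) ≤ 1.
These bounds meet, so rank(T) = 1.
Check entry T[1,0,1] = 6: (-2)·(1)·(-3) = 6.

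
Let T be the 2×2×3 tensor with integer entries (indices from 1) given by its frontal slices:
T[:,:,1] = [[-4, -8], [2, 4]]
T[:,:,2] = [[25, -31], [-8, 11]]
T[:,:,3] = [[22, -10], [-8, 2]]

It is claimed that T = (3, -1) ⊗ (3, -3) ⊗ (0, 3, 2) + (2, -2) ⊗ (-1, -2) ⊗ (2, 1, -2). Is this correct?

Reconstruct entry (2,1,1) from the claimed factors: Σₗ aₗ[2]bₗ[1]cₗ[1] = (-1)·(3)·(0) + (-2)·(-1)·(2) = 4, but T[2,1,1] = 2. The claim is false.

No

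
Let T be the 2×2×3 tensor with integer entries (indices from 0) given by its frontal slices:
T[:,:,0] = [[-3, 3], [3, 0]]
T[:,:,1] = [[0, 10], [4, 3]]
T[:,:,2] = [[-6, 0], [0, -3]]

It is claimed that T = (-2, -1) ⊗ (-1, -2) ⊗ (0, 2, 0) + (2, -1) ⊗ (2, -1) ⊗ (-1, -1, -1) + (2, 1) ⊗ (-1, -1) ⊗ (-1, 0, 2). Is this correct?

Reconstruct entry (0,0,0) from the claimed factors: Σₗ aₗ[0]bₗ[0]cₗ[0] = (-2)·(-1)·(0) + (2)·(2)·(-1) + (2)·(-1)·(-1) = -2, but T[0,0,0] = -3. The claim is false.

No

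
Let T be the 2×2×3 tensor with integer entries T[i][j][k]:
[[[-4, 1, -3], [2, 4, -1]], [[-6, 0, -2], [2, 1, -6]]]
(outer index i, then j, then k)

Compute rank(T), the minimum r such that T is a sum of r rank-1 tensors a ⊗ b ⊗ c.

Lower bound: in the mode-3 unfolding of T (rows indexed by k, columns by (i,j)) the 3×3 minor on rows k ∈ {0, 1, 2}, columns (i,j) ∈ {(0,0), (0,1), (1,0)} is det [[-4, 2, -6], [1, 4, 0], [-3, -1, -2]] = -30 ≠ 0, so that unfolding has rank ≥ 3 and hence rank(T) ≥ 3 (CP rank is at least every unfolding rank, though it can be larger).
Upper bound: T is a sum of 3 rank-1 terms, T = [1, -1] ⊗ [0, 1] ⊗ [1, 2, 2] + [1, 1] ⊗ [2, 1] ⊗ [-1, 1, -2] + [1, 2] ⊗ [1, -1] ⊗ [-2, -1, 1] (one valid choice — decompositions are not unique — normalised so each a, b is primitive with positive first nonzero entry; check it by expanding all entries), so rank(T) ≤ 3.
These bounds meet, so rank(T) = 3.

3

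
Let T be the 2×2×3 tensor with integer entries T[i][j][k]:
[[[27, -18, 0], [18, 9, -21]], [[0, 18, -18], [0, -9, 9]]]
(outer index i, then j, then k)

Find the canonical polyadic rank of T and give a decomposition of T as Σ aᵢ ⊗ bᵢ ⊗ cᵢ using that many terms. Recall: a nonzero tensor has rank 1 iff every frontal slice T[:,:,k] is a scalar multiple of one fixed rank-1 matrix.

Lower bound: the mode-3 unfolding of T (rows indexed by k, columns by (i,j) = (0,0), (0,1), (1,0), (1,1)) is [[27, 18, 0, 0], [-18, 9, 18, -9], [0, -21, -18, 9]].
There the 2×2 minor on rows k ∈ {0, 1}, columns (i,j) ∈ {(0,0), (0,1)} is det [[27, 18], [-18, 9]] = 567 ≠ 0, so this unfolding has rank ≥ 2; CP rank is at least every unfolding rank, so rank(T) ≥ 2. (This is only a lower bound: in general the CP rank may exceed every unfolding rank, so we still need to exhibit 2 rank-1 terms summing to T.)
Upper bound — finding two terms. Write S_k = T[:,:,k] for the frontal slices: S₀ = [[27, 18], [0, 0]], S₁ = [[-18, 9], [18, -9]], S₂ = [[0, -21], [-18, 9]].
If T = a₁ ⊗ b₁ ⊗ c₁ + a₂ ⊗ b₂ ⊗ c₂ then each S_k = c₁[k]·a₁b₁ᵀ + c₂[k]·a₂b₂ᵀ. S₀ and S₁ are linearly independent, so a₁b₁ᵀ and a₂b₂ᵀ must span the same plane of matrices: they are the rank-1 matrices of the form x·S₀ + y·S₁.
det(x·S₀ + y·S₁) is −567·xy = (-567)·(y)(x), vanishing at (x:y) = (1:0) and (0:1).
M₁ = S₀ = [[27, 18], [0, 0]] = 9·[1, 0][3, 2]ᵀ and M₂ = S₁ = [[-18, 9], [18, -9]] = (-9)·[1, -1][2, -1]ᵀ, so take a₁ = [1, 0], b₁ = [3, 2], a₂ = [1, -1], b₂ = [2, -1].
Each slice is an integer combination of E₁ = a₁b₁ᵀ and E₂ = a₂b₂ᵀ: S₀ = 9·E₁, S₁ = −9·E₂, S₂ = −6·E₁ + 9·E₂; reading off coefficients, c₁ = [9, 0, -6] and c₂ = [0, -9, 9].
Hence T = [1, 0] ⊗ [3, 2] ⊗ [9, 0, -6] + [1, -1] ⊗ [2, -1] ⊗ [0, -9, 9], so rank(T) ≤ 2.
These bounds meet, so rank(T) = 2.

rank(T) = 2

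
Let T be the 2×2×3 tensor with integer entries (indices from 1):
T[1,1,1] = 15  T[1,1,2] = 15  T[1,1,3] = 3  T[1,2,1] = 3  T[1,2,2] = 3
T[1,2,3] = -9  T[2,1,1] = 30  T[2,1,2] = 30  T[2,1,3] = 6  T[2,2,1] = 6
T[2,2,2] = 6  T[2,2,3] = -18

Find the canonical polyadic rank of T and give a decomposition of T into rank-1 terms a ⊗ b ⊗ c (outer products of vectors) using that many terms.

rank(T) = 2

Lower bound: the mode-3 unfolding of T (rows indexed by k, columns by (i,j) = (1,1), (1,2), (2,1), (2,2)) is [[15, 3, 30, 6], [15, 3, 30, 6], [3, -9, 6, -18]].
There the 2×2 minor on rows k ∈ {1, 3}, columns (i,j) ∈ {(1,1), (1,2)} is det [[15, 3], [3, -9]] = -144 ≠ 0, so this unfolding has rank ≥ 2; CP rank is at least every unfolding rank, so rank(T) ≥ 2. (This is only a lower bound: in general the CP rank may exceed every unfolding rank, so we still need to exhibit 2 rank-1 terms summing to T.)
Upper bound — finding two terms. Every mode-1 slice of T is a multiple of one matrix: T[i,:,:] = a[i]·M with a = (1, 2) and M = [[15, 15, 3], [3, 3, -9]] (rows indexed by j, columns by k). So it suffices to write M as a sum of two rank-1 matrices.
Splitting M by its rows (j = 1, 2), M = (1, 0)(15, 15, 3)ᵀ + (0, 1)(3, 3, -9)ᵀ.
Hence T = (1, 2) ⊗ (1, 0) ⊗ (15, 15, 3) + (1, 2) ⊗ (0, 1) ⊗ (3, 3, -9), so rank(T) ≤ 2.
These bounds meet, so rank(T) = 2.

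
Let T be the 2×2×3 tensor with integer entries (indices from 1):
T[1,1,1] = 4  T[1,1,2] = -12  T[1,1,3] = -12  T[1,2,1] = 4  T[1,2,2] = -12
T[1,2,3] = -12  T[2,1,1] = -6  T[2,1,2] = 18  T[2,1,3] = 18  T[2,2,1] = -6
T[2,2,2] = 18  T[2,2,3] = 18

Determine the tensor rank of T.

Lower bound: T ≠ 0 (e.g. T[1,1,1] = 4), so rank(T) ≥ 1.
Upper bound: if T = a ⊗ b ⊗ c then every fibre of T is a multiple of the corresponding factor, so read the factors off the fibres through the nonzero entry T[1,1,1] = 4.
The mode-1 fibre T[:,1,1] = [4, -6] gives a = [2, -3] (primitive direction); the mode-2 fibre T[1,:,1] = [4, 4] gives b = [1, 1]; then c[k] = T[1,1,k] / (a[1]·b[1]) = [4, -12, -12] / 2 = [2, -6, -6].
Expanding [2, -3] ⊗ [1, 1] ⊗ [2, -6, -6] reproduces all 12 entries of T, so T = [2, -3] ⊗ [1, 1] ⊗ [2, -6, -6] and rank(T) ≤ 1.
These bounds meet, so rank(T) = 1.

1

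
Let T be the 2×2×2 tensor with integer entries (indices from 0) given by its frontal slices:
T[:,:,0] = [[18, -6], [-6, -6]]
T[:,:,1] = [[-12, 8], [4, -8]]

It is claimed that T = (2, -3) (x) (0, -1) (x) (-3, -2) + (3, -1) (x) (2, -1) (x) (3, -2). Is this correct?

Reconstruct entry (0,1,0) from the claimed factors: Σₗ aₗ[0]bₗ[1]cₗ[0] = (2)·(-1)·(-3) + (3)·(-1)·(3) = -3, but T[0,1,0] = -6. The claim is false.

No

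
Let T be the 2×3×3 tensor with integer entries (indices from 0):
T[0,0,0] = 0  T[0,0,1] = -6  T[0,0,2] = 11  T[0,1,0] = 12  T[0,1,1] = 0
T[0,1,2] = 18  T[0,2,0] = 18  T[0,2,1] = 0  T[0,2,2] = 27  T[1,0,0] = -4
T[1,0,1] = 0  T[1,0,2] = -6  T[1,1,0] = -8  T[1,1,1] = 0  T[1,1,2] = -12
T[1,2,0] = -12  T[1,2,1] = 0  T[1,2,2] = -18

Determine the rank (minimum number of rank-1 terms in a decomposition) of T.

Lower bound: the mode-1 unfolding of T (rows indexed by i, columns by (j,k) = (0,0), (0,1), (0,2), (1,0), (1,1), (1,2), (2,0), (2,1), (2,2)) is [[0, -6, 11, 12, 0, 18, 18, 0, 27], [-4, 0, -6, -8, 0, -12, -12, 0, -18]].
There the 2×2 minor on rows i ∈ {0, 1}, columns (j,k) ∈ {(0,0), (0,1)} is det [[0, -6], [-4, 0]] = -24 ≠ 0, so this unfolding has rank ≥ 2; CP rank is at least every unfolding rank, so rank(T) ≥ 2. (Unfolding ranks only ever bound the CP rank from below — rank(T) can be strictly larger than all of them — so the matching upper bound has to come from an explicit 2-term decomposition.)
Upper bound — finding two terms. Write S_k = T[:,:,k] for the frontal slices: S₀ = [[0, 12, 18], [-4, -8, -12]], S₁ = [[-6, 0, 0], [0, 0, 0]], S₂ = [[11, 18, 27], [-6, -12, -18]].
If T = a₁ ⊗ b₁ ⊗ c₁ + a₂ ⊗ b₂ ⊗ c₂ then each S_k = c₁[k]·a₁b₁ᵀ + c₂[k]·a₂b₂ᵀ. S₀ and S₁ are linearly independent, so a₁b₁ᵀ and a₂b₂ᵀ must span the same plane of matrices: they are the rank-1 matrices of the form x·S₀ + y·S₁.
The 2×2 minor of x·S₀ + y·S₁ on rows {0,1}, columns {0,1} is 48·x² + 48·xy = 48·(x + y)(x), vanishing at (x:y) = (1:-1) and (0:1).
M₁ = S₀ − S₁ = [[6, 12, 18], [-4, -8, -12]] = 2·[3, -2][1, 2, 3]ᵀ and M₂ = S₁ = [[-6, 0, 0], [0, 0, 0]] = (-6)·[1, 0][1, 0, 0]ᵀ, so take a₁ = [3, -2], b₁ = [1, 2, 3], a₂ = [1, 0], b₂ = [1, 0, 0].
Each slice is an integer combination of E₁ = a₁b₁ᵀ and E₂ = a₂b₂ᵀ: S₀ = 2·E₁ − 6·E₂, S₁ = −6·E₂, S₂ = 3·E₁ + 2·E₂; reading off coefficients, c₁ = [2, 0, 3] and c₂ = [-6, -6, 2].
Hence T = [3, -2] ⊗ [1, 2, 3] ⊗ [2, 0, 3] + [1, 0] ⊗ [1, 0, 0] ⊗ [-6, -6, 2], so rank(T) ≤ 2.
These bounds meet, so rank(T) = 2.
Check entry T[1,1,2] = -12: (-2)·(2)·(3) + (0)·(0)·(2) = -12.

2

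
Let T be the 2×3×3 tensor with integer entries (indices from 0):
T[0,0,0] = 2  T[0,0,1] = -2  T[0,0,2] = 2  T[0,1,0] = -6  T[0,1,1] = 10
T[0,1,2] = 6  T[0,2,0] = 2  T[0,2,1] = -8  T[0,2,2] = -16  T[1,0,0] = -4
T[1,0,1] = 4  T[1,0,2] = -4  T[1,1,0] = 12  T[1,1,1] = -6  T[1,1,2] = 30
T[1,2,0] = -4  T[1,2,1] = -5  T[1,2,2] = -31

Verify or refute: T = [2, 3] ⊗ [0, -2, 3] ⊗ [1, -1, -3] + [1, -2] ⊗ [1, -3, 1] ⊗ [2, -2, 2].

No

Reconstruct entry (0,1,0) from the claimed factors: Σₗ aₗ[0]bₗ[1]cₗ[0] = (2)·(-2)·(1) + (1)·(-3)·(2) = -10, but T[0,1,0] = -6. The claim is false.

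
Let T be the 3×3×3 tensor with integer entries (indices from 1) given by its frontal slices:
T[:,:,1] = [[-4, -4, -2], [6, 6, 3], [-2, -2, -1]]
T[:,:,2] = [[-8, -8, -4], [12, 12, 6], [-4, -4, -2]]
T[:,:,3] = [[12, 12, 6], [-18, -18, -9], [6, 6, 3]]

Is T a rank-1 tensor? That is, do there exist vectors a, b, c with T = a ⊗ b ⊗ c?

Yes

If T = a ⊗ b ⊗ c then every fibre of T is a multiple of the corresponding factor, so read the factors off the fibres through the nonzero entry T[1,1,1] = -4.
The mode-1 fibre T[:,1,1] = [-4, 6, -2] gives a = (2, -3, 1) (primitive direction); the mode-2 fibre T[1,:,1] = [-4, -4, -2] gives b = (2, 2, 1); then c[k] = T[1,1,k] / (a[1]·b[1]) = [-4, -8, 12] / 4 = (-1, -2, 3).
Expanding (2, -3, 1) ⊗ (2, 2, 1) ⊗ (-1, -2, 3) reproduces all 27 entries of T, so T = (2, -3, 1) ⊗ (2, 2, 1) ⊗ (-1, -2, 3) and rank(T) ≤ 1.
Equivalently every frontal slice T[:,:,k] is c[k] times the rank-1 matrix (2, -3, 1) ⊗ (2, 2, 1). So T has rank 1 (it is nonzero).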